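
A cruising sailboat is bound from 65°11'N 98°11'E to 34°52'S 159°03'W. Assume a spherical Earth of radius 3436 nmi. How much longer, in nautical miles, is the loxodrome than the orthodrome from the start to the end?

Great circle: cos σ = sin φ₁ sin φ₂ + cos φ₁ cos φ₂ cos Δλ,  σ = 2.2080 rad → d_gc = 7586.8 nmi
Rhumb line: Δψ = -2.1640, q = Δφ/Δψ = 0.8069, d_rh = R√(Δφ²+q²Δλ²) = 7792.9 nmi
Excess = 7792.9 − 7586.8 = 206.1 ≈ 206 nmi

206 nmi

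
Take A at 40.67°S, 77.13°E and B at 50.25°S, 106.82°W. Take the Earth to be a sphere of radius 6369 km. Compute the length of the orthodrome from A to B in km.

Haversine: a = sin²(Δφ/2)+cos φ₁ cos φ₂ sin²(Δλ/2) = 0.49140;  σ = 2·atan2(√a,√(1−a))
σ = 89.014° → d = Rσ = 6369·1.55359 = 9895 km

9895 km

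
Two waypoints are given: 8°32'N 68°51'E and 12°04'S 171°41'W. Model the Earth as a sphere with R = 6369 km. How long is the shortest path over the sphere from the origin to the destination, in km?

13389 km

Haversine: a = sin²(Δφ/2)+cos φ₁ cos φ₂ sin²(Δλ/2) = 0.75337;  σ = 2·atan2(√a,√(1−a))
σ = 120.447° → d = Rσ = 6369·2.10220 = 13389 km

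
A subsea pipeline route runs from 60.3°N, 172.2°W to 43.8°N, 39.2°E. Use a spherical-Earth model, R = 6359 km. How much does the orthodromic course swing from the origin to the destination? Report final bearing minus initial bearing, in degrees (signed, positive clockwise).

At departure: θ₁ = atan2(sin Δλ cos φ₂, cos φ₁ sin φ₂ − sin φ₁ cos φ₂ cos Δλ) = 336.82°
At arrival: θ₂ = atan2(sin Δλ cos φ₁, −cos φ₂ sin φ₁ + sin φ₂ cos φ₁ cos Δλ) = 195.68°
Δθ = θ₂ − θ₁ = -141.1°

-141.1°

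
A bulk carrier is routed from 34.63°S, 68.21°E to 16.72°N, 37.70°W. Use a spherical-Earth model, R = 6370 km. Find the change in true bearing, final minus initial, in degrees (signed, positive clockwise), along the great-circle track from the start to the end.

+25.8°

Initial bearing θ₁ = atan2(sin Δλ cos φ₂, cos φ₁ sin φ₂ − sin φ₁ cos φ₂ cos Δλ) = 275.43°
Final bearing θ₂ = (initial bearing from the destination back to the start) + 180° = 301.21°
Δθ = θ₂ − θ₁ = +25.8°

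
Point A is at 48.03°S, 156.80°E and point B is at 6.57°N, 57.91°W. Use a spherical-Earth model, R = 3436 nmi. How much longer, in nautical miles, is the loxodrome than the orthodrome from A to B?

657 nmi

Great circle: cos σ = sin φ₁ sin φ₂ + cos φ₁ cos φ₂ cos Δλ,  σ = 2.2539 rad → d_gc = 7744.4 nmi
Rhumb line: Δψ = +1.0732, q = Δφ/Δψ = 0.8880, d_rh = R√(Δφ²+q²Δλ²) = 8401.3 nmi
Excess = 8401.3 − 7744.4 = 656.9 ≈ 657 nmi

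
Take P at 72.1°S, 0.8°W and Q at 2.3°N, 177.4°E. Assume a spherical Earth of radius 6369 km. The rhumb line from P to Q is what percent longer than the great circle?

30.1%

Great circle: σ = 1.9232 rad → d_gc = Rσ = 12248.8 km
Rhumb: Δφ = +1.2985, Δλ = +3.1102, Δψ = +1.8885, q = Δφ/Δψ = 0.6876 → d_rh = R√(Δφ²+q²Δλ²) = 15934.4 km
Excess = (15934.4 − 12248.8) / 12248.8 = 3685.6 / 12248.8 = 30.09% ≈ 30.1%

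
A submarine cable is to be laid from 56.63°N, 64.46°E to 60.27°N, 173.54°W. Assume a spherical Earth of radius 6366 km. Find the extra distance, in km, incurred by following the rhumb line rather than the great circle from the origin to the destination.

1041 km

Great circle: cos σ = sin φ₁ sin φ₂ + cos φ₁ cos φ₂ cos Δλ,  σ = 0.9513 rad → d_gc = 6055.7 km
Rhumb line: Δψ = +0.1215, q = Δφ/Δψ = 0.5227, d_rh = R√(Δφ²+q²Δλ²) = 7096.6 km
Excess = 7096.6 − 6055.7 = 1040.9 ≈ 1041 km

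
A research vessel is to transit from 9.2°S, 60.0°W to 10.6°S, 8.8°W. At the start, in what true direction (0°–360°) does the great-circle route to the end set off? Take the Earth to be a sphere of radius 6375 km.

96.2°

θ = atan2( sin Δλ·cos φ₂ ,  cos φ₁ sin φ₂ − sin φ₁ cos φ₂ cos Δλ )
  = atan2(+0.7660, -0.0831) = 96.19°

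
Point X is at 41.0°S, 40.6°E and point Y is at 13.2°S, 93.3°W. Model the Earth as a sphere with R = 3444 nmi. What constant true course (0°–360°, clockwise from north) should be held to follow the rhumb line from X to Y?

Δψ = ln[tan(π/4+φ₂/2)/tan(π/4+φ₁/2)] = +0.5534
Δλ = -2.3370 rad (taken the short way round)
course = atan2(Δλ, Δψ) = 283.32°

283.3°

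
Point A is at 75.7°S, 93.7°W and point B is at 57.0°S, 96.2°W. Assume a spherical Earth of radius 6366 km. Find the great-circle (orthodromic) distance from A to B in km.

cos σ = sin φ₁ sin φ₂ + cos φ₁ cos φ₂ cos Δλ
      = sin(-75.70°)sin(-57.00°) + cos(-75.70°)cos(-57.00°)cos(-2.50°) = 0.9471
σ = 18.723° → d = Rσ = 6366·0.32678 = 2080 km

2080 km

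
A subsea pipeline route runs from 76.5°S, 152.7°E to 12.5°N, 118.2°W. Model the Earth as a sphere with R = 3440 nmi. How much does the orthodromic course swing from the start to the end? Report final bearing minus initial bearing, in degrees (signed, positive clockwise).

-72.4°

Initial bearing θ₁ = atan2(sin Δλ cos φ₂, cos φ₁ sin φ₂ − sin φ₁ cos φ₂ cos Δλ) = 86.16°
Final bearing θ₂ = (initial bearing from the destination back to the start) + 180° = 13.80°
Δθ = θ₂ − θ₁ = -72.4°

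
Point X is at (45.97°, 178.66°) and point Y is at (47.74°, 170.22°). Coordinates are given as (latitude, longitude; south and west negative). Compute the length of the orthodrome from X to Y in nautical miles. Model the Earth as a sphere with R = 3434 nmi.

362 nmi

Haversine: a = sin²(Δφ/2)+cos φ₁ cos φ₂ sin²(Δλ/2) = 0.00277;  σ = 2·atan2(√a,√(1−a))
σ = 6.033° → d = Rσ = 3434·0.10530 = 362 nmi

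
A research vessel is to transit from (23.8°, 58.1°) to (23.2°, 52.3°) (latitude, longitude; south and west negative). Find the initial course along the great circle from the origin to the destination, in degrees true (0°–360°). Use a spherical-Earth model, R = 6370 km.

264.7°

N = sin Δλ·cos φ₂ = -0.0929;  D = cos φ₁ sin φ₂ − sin φ₁ cos φ₂ cos Δλ = -0.0086
initial course = atan2(N, D) = 264.73°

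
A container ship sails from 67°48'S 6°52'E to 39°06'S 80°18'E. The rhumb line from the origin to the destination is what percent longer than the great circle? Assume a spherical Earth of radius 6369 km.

Great circle: σ = 0.8399 rad → d_gc = Rσ = 5349.4 km
Rhumb: Δφ = +0.5009, Δλ = +1.2817, Δψ = +0.8861, q = Δφ/Δψ = 0.5653 → d_rh = R√(Δφ²+q²Δλ²) = 5609.8 km
Excess = (5609.8 − 5349.4) / 5349.4 = 260.4 / 5349.4 = 4.87% ≈ 4.9%

4.9%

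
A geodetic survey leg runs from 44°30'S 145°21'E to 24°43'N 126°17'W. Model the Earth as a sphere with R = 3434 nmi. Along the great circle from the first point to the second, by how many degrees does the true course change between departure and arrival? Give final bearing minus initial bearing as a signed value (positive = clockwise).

At departure: θ₁ = atan2(sin Δλ cos φ₂, cos φ₁ sin φ₂ − sin φ₁ cos φ₂ cos Δλ) = 70.79°
At arrival: θ₂ = atan2(sin Δλ cos φ₁, −cos φ₂ sin φ₁ + sin φ₂ cos φ₁ cos Δλ) = 47.86°
Δθ = θ₂ − θ₁ = -22.9°

-22.9°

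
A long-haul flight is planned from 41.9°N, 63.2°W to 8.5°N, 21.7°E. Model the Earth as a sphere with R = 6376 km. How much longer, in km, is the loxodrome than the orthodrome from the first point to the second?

Great circle: cos σ = sin φ₁ sin φ₂ + cos φ₁ cos φ₂ cos Δλ,  σ = 1.4059 rad → d_gc = 8964.0 km
Rhumb line: Δψ = -0.6579, q = Δφ/Δψ = 0.8860, d_rh = R√(Δφ²+q²Δλ²) = 9159.2 km
Excess = 9159.2 − 8964.0 = 195.2 ≈ 195 km

195 km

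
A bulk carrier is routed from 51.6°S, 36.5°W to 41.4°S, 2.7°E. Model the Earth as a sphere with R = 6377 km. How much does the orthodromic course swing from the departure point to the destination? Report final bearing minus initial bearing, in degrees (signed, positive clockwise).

-29.1°

At departure: θ₁ = atan2(sin Δλ cos φ₂, cos φ₁ sin φ₂ − sin φ₁ cos φ₂ cos Δλ) = 84.60°
At arrival: θ₂ = atan2(sin Δλ cos φ₁, −cos φ₂ sin φ₁ + sin φ₂ cos φ₁ cos Δλ) = 55.53°
Δθ = θ₂ − θ₁ = -29.1°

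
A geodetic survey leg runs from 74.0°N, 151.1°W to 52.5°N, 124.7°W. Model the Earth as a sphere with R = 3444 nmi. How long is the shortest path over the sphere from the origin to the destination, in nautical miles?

cos σ = sin φ₁ sin φ₂ + cos φ₁ cos φ₂ cos Δλ
      = sin(74.00°)sin(52.50°) + cos(74.00°)cos(52.50°)cos(26.40°) = 0.9129
σ = 24.088° → d = Rσ = 3444·0.42042 = 1448 nmi

1448 nmi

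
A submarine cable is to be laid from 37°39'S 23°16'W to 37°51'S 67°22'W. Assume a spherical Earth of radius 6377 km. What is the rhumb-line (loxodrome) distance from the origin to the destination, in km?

3881 km

Δψ = ln[tan(π/4+φ₂/2)/tan(π/4+φ₁/2)] = -0.0044;  Δφ = -0.0035 rad,  Δλ = -0.7697 rad
q = Δφ/Δψ = 0.7907
d = R·√(Δφ² + q²Δλ²) = 6377·0.60860 = 3881 km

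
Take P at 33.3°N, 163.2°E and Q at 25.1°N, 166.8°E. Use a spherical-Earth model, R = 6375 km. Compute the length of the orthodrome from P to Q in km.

977 km

Haversine: a = sin²(Δφ/2)+cos φ₁ cos φ₂ sin²(Δλ/2) = 0.00586;  σ = 2·atan2(√a,√(1−a))
σ = 8.780° → d = Rσ = 6375·0.15323 = 977 km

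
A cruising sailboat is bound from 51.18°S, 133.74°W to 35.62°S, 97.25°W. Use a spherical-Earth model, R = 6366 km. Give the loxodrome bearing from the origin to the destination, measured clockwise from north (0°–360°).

Δψ = ln[tan(π/4+φ₂/2)/tan(π/4+φ₁/2)] = +0.3770
Δλ = +0.6369 rad (taken the short way round)
course = atan2(Δλ, Δψ) = 59.37°

59.4°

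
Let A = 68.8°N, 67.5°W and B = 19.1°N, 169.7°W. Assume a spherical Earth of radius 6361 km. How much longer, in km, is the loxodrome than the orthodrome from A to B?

706 km

Great circle: cos σ = sin φ₁ sin φ₂ + cos φ₁ cos φ₂ cos Δλ,  σ = 1.3358 rad → d_gc = 8496.89 km
Rhumb line: Δψ = -1.3362, q = Δφ/Δψ = 0.6492, d_rh = R√(Δφ²+q²Δλ²) = 9203.38 km
Excess = 9203.38 − 8496.89 = 706.49 ≈ 706 km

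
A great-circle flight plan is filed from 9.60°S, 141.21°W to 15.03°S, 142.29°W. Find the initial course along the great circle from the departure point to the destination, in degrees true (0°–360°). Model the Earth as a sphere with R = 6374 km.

θ = atan2( sin Δλ·cos φ₂ ,  cos φ₁ sin φ₂ − sin φ₁ cos φ₂ cos Δλ )
  = atan2(-0.0182, -0.0947) = 190.89°

190.9°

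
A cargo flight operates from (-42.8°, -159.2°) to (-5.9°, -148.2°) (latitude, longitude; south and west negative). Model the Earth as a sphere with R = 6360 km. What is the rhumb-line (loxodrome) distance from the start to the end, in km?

Δψ = ln[tan(π/4+φ₂/2)/tan(π/4+φ₁/2)] = +0.7249;  Δφ = +0.6440 rad,  Δλ = +0.1920 rad
q = Δφ/Δψ = 0.8884
d = R·√(Δφ² + q²Δλ²) = 6360·0.66623 = 4237 km

4237 km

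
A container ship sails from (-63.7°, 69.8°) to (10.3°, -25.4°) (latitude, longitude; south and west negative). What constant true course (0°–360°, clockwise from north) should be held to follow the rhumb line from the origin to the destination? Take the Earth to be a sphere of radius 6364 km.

Δψ = ln[tan(π/4+φ₂/2)/tan(π/4+φ₁/2)] = +1.6348
Δλ = -1.6616 rad (taken the short way round)
course = atan2(Δλ, Δψ) = 314.53°

314.5°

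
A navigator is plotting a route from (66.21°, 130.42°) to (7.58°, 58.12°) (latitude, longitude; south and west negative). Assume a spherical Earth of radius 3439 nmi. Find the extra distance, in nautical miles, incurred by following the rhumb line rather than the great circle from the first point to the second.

140 nmi

Great circle: cos σ = sin φ₁ sin φ₂ + cos φ₁ cos φ₂ cos Δλ,  σ = 1.3261 rad → d_gc = 4560.4 nmi
Rhumb line: Δψ = -1.4249, q = Δφ/Δψ = 0.7181, d_rh = R√(Δφ²+q²Δλ²) = 4700.6 nmi
Excess = 4700.6 − 4560.4 = 140.2 ≈ 140 nmi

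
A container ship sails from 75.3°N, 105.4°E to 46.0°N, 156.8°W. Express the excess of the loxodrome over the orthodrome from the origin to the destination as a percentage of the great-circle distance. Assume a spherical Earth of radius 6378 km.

10.3%

Great circle: σ = 0.8341 rad → d_gc = Rσ = 5319.7 km
Rhumb: Δφ = -0.5114, Δλ = +1.7069, Δψ = -1.1417, q = Δφ/Δψ = 0.4479 → d_rh = R√(Δφ²+q²Δλ²) = 5866.4 km
Excess = (5866.4 − 5319.7) / 5319.7 = 546.7 / 5319.7 = 10.28% ≈ 10.3%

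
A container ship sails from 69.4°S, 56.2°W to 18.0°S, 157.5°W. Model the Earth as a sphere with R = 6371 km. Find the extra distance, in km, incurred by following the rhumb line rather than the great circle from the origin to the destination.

695 km

Great circle: cos σ = sin φ₁ sin φ₂ + cos φ₁ cos φ₂ cos Δλ,  σ = 1.3452 rad → d_gc = 8570.3 km
Rhumb line: Δψ = +1.3858, q = Δφ/Δψ = 0.6474, d_rh = R√(Δφ²+q²Δλ²) = 9264.9 km
Excess = 9264.9 − 8570.3 = 694.6 ≈ 695 km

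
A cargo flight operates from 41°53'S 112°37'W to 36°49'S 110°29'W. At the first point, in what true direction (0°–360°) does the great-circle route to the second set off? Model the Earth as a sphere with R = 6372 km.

N = sin Δλ·cos φ₂ = +0.0298;  D = cos φ₁ sin φ₂ − sin φ₁ cos φ₂ cos Δλ = +0.0879
initial course = atan2(N, D) = 18.72°

18.7°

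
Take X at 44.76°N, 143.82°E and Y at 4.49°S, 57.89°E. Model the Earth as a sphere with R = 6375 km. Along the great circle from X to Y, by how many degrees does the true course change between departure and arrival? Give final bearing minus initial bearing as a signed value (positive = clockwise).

-38.9°

Initial bearing θ₁ = atan2(sin Δλ cos φ₂, cos φ₁ sin φ₂ − sin φ₁ cos φ₂ cos Δλ) = 263.95°
Final bearing θ₂ = (initial bearing from the destination back to the start) + 180° = 225.10°
Δθ = θ₂ − θ₁ = -38.9°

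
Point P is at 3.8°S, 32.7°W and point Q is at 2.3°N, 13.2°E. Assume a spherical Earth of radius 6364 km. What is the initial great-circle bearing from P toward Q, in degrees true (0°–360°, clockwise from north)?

83.2°

N = sin Δλ·cos φ₂ = +0.7175;  D = cos φ₁ sin φ₂ − sin φ₁ cos φ₂ cos Δλ = +0.0861
initial course = atan2(N, D) = 83.16°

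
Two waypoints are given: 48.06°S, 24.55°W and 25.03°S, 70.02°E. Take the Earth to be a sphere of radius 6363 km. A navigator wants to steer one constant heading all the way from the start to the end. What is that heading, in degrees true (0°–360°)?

Δψ = ln[tan(π/4+φ₂/2)/tan(π/4+φ₁/2)] = +0.5076
Δλ = +1.6506 rad (taken the short way round)
course = atan2(Δλ, Δψ) = 72.91°

72.9°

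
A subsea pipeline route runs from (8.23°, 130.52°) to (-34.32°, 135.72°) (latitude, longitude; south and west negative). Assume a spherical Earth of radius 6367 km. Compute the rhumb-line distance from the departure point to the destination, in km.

Δψ = ln[tan(π/4+φ₂/2)/tan(π/4+φ₁/2)] = -0.7825;  Δφ = -0.7426 rad,  Δλ = +0.0908 rad
q = Δφ/Δψ = 0.9490
d = R·√(Δφ² + q²Δλ²) = 6367·0.74762 = 4760 km

4760 km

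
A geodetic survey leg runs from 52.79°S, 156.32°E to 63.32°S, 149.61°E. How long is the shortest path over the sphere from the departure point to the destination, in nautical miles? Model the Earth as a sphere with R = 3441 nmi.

667 nmi

Haversine: a = sin²(Δφ/2)+cos φ₁ cos φ₂ sin²(Δλ/2) = 0.00935;  σ = 2·atan2(√a,√(1−a))
σ = 11.098° → d = Rσ = 3441·0.19370 = 667 nmi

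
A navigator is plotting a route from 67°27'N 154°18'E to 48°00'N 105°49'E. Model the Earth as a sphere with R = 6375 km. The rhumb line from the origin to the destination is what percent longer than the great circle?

Great circle: σ = 0.5425 rad → d_gc = Rσ = 3458.5 km
Rhumb: Δφ = -0.3395, Δλ = -0.8462, Δψ = -0.6551, q = Δφ/Δψ = 0.5182 → d_rh = R√(Δφ²+q²Δλ²) = 3535.0 km
Excess = (3535.0 − 3458.5) / 3458.5 = 76.5 / 3458.5 = 2.21% ≈ 2.2%

2.2%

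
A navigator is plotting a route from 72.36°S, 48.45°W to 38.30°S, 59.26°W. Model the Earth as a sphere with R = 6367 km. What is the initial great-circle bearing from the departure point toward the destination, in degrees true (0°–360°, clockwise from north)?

344.9°

N = sin Δλ·cos φ₂ = -0.1472;  D = cos φ₁ sin φ₂ − sin φ₁ cos φ₂ cos Δλ = +0.5468
initial course = atan2(N, D) = 344.93°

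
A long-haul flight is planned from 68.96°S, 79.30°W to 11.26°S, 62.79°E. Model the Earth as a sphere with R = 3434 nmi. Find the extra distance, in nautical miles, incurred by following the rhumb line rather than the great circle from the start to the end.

Great circle: cos σ = sin φ₁ sin φ₂ + cos φ₁ cos φ₂ cos Δλ,  σ = 1.6665 rad → d_gc = 5722.8 nmi
Rhumb line: Δψ = +1.4858, q = Δφ/Δψ = 0.6778, d_rh = R√(Δφ²+q²Δλ²) = 6728.7 nmi
Excess = 6728.7 − 5722.8 = 1005.9 ≈ 1006 nmi

1006 nmi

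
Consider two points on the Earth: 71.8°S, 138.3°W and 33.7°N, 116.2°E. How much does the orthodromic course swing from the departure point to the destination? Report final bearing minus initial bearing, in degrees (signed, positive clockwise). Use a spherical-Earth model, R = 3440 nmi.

Initial bearing θ₁ = atan2(sin Δλ cos φ₂, cos φ₁ sin φ₂ − sin φ₁ cos φ₂ cos Δλ) = 267.29°
Final bearing θ₂ = (initial bearing from the destination back to the start) + 180° = 337.98°
Δθ = θ₂ − θ₁ = +70.7°

+70.7°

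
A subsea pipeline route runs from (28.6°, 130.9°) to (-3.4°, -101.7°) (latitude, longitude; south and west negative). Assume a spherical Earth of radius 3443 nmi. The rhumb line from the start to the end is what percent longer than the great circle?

Great circle: σ = 2.1660 rad → d_gc = Rσ = 7457.7 nmi
Rhumb: Δφ = -0.5585, Δλ = +2.2235, Δψ = -0.5807, q = Δφ/Δψ = 0.9618 → d_rh = R√(Δφ²+q²Δλ²) = 7610.5 nmi
Excess = (7610.5 − 7457.7) / 7457.7 = 152.8 / 7457.7 = 2.049% ≈ 2.0%

2.0%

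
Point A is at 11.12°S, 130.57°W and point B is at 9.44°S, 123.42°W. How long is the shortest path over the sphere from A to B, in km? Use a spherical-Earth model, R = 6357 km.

802 km

cos σ = sin φ₁ sin φ₂ + cos φ₁ cos φ₂ cos Δλ
      = sin(-11.12°)sin(-9.44°) + cos(-11.12°)cos(-9.44°)cos(7.15°) = 0.9920
σ = 7.233° → d = Rσ = 6357·0.12623 = 802 km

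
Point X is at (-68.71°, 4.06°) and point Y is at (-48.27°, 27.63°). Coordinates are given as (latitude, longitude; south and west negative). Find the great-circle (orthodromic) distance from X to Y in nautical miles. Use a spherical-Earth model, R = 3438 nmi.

cos σ = sin φ₁ sin φ₂ + cos φ₁ cos φ₂ cos Δλ
      = sin(-68.71°)sin(-48.27°) + cos(-68.71°)cos(-48.27°)cos(23.57°) = 0.9169
σ = 23.526° → d = Rσ = 3438·0.41061 = 1412 nmi

1412 nmi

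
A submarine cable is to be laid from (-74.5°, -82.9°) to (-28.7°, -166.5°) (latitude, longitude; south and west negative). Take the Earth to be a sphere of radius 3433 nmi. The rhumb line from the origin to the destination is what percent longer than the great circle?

6.2%

Great circle: σ = 1.0600 rad → d_gc = Rσ = 3638.9 nmi
Rhumb: Δφ = +0.7994, Δλ = -1.4591, Δψ = +1.4711, q = Δφ/Δψ = 0.5434 → d_rh = R√(Δφ²+q²Δλ²) = 3865.0 nmi
Excess = (3865.0 − 3638.9) / 3638.9 = 226.1 / 3638.9 = 6.21% ≈ 6.2%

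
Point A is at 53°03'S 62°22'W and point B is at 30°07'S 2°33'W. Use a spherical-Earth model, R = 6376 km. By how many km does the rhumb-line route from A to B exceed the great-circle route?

119 km

Great circle: cos σ = sin φ₁ sin φ₂ + cos φ₁ cos φ₂ cos Δλ,  σ = 0.8468 rad → d_gc = 5398.9 km
Rhumb line: Δψ = +0.5446, q = Δφ/Δψ = 0.7349, d_rh = R√(Δφ²+q²Δλ²) = 5517.8 km
Excess = 5517.8 − 5398.9 = 118.9 ≈ 119 km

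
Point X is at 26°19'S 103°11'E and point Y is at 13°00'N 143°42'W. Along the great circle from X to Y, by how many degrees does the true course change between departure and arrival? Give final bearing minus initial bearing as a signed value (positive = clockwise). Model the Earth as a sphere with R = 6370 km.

-21.1°

At departure: θ₁ = atan2(sin Δλ cos φ₂, cos φ₁ sin φ₂ − sin φ₁ cos φ₂ cos Δλ) = 87.95°
At arrival: θ₂ = atan2(sin Δλ cos φ₁, −cos φ₂ sin φ₁ + sin φ₂ cos φ₁ cos Δλ) = 66.83°
Δθ = θ₂ − θ₁ = -21.1°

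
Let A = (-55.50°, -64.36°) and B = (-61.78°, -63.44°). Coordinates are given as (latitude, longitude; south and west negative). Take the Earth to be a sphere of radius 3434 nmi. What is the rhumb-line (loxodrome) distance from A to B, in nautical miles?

Rhumb course C = atan2(Δλ, Δψ) with Δψ = ln[tan(π/4+φ₂/2)/tan(π/4+φ₁/2)] = -0.2113, Δλ = +0.0161 → C = 175.65°
d = R·|Δφ| / |cos C| = 3434·0.10961 / 0.99712 = 377 nmi

377 nmi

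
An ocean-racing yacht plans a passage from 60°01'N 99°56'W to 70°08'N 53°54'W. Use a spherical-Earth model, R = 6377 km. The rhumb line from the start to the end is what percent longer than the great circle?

2.3%

Great circle: σ = 0.3695 rad → d_gc = Rσ = 2356.0 km
Rhumb: Δφ = +0.1766, Δλ = +0.8034, Δψ = +0.4247, q = Δφ/Δψ = 0.4157 → d_rh = R√(Δφ²+q²Δλ²) = 2409.4 km
Excess = (2409.4 − 2356.0) / 2356.0 = 53.4 / 2356.0 = 2.27% ≈ 2.3%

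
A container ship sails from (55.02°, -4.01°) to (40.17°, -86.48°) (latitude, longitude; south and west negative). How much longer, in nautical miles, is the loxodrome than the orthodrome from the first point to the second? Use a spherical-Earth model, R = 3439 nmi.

Great circle: cos σ = sin φ₁ sin φ₂ + cos φ₁ cos φ₂ cos Δλ,  σ = 0.9448 rad → d_gc = 3249.0 nmi
Rhumb line: Δψ = -0.3881, q = Δφ/Δψ = 0.6679, d_rh = R√(Δφ²+q²Δλ²) = 3424.1 nmi
Excess = 3424.1 − 3249.0 = 175.1 ≈ 175 nmi

175 nmi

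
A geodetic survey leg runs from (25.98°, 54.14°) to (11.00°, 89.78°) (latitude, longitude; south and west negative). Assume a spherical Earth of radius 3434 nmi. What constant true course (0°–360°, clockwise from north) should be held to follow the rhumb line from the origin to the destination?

Meridional parts: M(φ₁)=+0.4698, M(φ₂)=+0.1932 → ΔM = -0.2766;  Δλ = +0.6220 rad
tan C = Δλ / ΔM = -2.2485 → C = 113.98°

114.0°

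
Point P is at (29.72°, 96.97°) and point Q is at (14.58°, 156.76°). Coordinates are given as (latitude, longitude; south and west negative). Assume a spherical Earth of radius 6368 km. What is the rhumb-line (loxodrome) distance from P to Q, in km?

Δψ = ln[tan(π/4+φ₂/2)/tan(π/4+φ₁/2)] = -0.2864;  Δφ = -0.2642 rad,  Δλ = +1.0435 rad
q = Δφ/Δψ = 0.9226
d = R·√(Δφ² + q²Δλ²) = 6368·0.99837 = 6358 km

6358 km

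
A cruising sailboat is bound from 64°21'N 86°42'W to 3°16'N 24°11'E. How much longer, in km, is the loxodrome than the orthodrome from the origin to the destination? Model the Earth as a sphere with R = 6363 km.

Great circle: cos σ = sin φ₁ sin φ₂ + cos φ₁ cos φ₂ cos Δλ,  σ = 1.6737 rad → d_gc = 10649.5 km
Rhumb line: Δψ = -1.4229, q = Δφ/Δψ = 0.7493, d_rh = R√(Δφ²+q²Δλ²) = 11451.9 km
Excess = 11451.9 − 10649.5 = 802.4 ≈ 802 km

802 km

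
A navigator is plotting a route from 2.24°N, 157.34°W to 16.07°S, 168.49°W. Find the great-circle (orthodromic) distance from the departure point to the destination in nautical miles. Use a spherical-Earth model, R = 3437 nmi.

Haversine: a = sin²(Δφ/2)+cos φ₁ cos φ₂ sin²(Δλ/2) = 0.03438;  σ = 2·atan2(√a,√(1−a))
σ = 21.370° → d = Rσ = 3437·0.37298 = 1282 nmi

1282 nmi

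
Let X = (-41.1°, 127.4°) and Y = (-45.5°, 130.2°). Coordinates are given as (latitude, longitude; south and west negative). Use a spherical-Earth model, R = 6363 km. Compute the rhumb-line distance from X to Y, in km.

538 km

Rhumb course C = atan2(Δλ, Δψ) with Δψ = ln[tan(π/4+φ₂/2)/tan(π/4+φ₁/2)] = -0.1056, Δλ = +0.0489 → C = 155.16°
d = R·|Δφ| / |cos C| = 6363·0.07679 / 0.90752 = 538 km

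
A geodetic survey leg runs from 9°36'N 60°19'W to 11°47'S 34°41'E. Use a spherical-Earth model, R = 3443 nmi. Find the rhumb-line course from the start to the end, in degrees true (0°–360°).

102.8°

Meridional parts: M(φ₁)=+0.1683, M(φ₂)=-0.2071 → ΔM = -0.3755;  Δλ = +1.6581 rad
tan C = Δλ / ΔM = -4.4160 → C = 102.76°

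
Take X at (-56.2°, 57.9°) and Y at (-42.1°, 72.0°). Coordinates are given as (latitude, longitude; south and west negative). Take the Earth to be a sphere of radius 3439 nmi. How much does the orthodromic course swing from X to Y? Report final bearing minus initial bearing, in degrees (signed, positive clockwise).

Initial bearing θ₁ = atan2(sin Δλ cos φ₂, cos φ₁ sin φ₂ − sin φ₁ cos φ₂ cos Δλ) = 38.77°
Final bearing θ₂ = (initial bearing from the destination back to the start) + 180° = 28.00°
Δθ = θ₂ − θ₁ = -10.8°

-10.8°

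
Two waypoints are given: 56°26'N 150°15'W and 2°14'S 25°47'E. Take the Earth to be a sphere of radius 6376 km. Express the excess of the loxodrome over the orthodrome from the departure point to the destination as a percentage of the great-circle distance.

24.9%

Great circle: σ = 2.1940 rad → d_gc = Rσ = 13988.9 km
Rhumb: Δφ = -1.0239, Δλ = +3.0724, Δψ = -1.2376, q = Δφ/Δψ = 0.8273 → d_rh = R√(Δφ²+q²Δλ²) = 17472.2 km
Excess = (17472.2 − 13988.9) / 13988.9 = 3483.3 / 13988.9 = 24.90% ≈ 24.9%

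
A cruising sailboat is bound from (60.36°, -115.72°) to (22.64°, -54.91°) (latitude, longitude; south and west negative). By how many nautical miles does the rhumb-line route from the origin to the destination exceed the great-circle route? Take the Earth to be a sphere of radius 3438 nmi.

Great circle: cos σ = sin φ₁ sin φ₂ + cos φ₁ cos φ₂ cos Δλ,  σ = 0.9798 rad → d_gc = 3368.6 nmi
Rhumb line: Δψ = -0.9237, q = Δφ/Δψ = 0.7127, d_rh = R√(Δφ²+q²Δλ²) = 3447.5 nmi
Excess = 3447.5 − 3368.6 = 78.9 ≈ 79 nmi

79 nmi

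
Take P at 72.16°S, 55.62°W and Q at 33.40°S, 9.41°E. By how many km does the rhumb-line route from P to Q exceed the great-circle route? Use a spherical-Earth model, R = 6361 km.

Great circle: cos σ = sin φ₁ sin φ₂ + cos φ₁ cos φ₂ cos Δλ,  σ = 0.8867 rad → d_gc = 5640.2 km
Rhumb line: Δψ = +1.2327, q = Δφ/Δψ = 0.5488, d_rh = R√(Δφ²+q²Δλ²) = 5849.3 km
Excess = 5849.3 − 5640.2 = 209.1 ≈ 209 km

209 km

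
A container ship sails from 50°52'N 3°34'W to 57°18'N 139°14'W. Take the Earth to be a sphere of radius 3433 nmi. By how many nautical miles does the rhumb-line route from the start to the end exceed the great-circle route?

825 nmi

Great circle: cos σ = sin φ₁ sin φ₂ + cos φ₁ cos φ₂ cos Δλ,  σ = 1.1496 rad → d_gc = 3946.6 nmi
Rhumb line: Δψ = +0.1919, q = Δφ/Δψ = 0.5851, d_rh = R√(Δφ²+q²Δλ²) = 4771.9 nmi
Excess = 4771.9 − 3946.6 = 825.3 ≈ 825 nmi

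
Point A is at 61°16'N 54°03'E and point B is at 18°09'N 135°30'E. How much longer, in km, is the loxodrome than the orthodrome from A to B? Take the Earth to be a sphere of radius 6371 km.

Great circle: cos σ = sin φ₁ sin φ₂ + cos φ₁ cos φ₂ cos Δλ,  σ = 1.2227 rad → d_gc = 7790.1 km
Rhumb line: Δψ = -1.0398, q = Δφ/Δψ = 0.7237, d_rh = R√(Δφ²+q²Δλ²) = 8120.7 km
Excess = 8120.7 − 7790.1 = 330.6 ≈ 331 km

331 km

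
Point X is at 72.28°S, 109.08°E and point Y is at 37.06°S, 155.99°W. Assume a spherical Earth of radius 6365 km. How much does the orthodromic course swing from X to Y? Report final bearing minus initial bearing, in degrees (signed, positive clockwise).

Initial bearing θ₁ = atan2(sin Δλ cos φ₂, cos φ₁ sin φ₂ − sin φ₁ cos φ₂ cos Δλ) = 107.37°
Final bearing θ₂ = (initial bearing from the destination back to the start) + 180° = 21.35°
Δθ = θ₂ − θ₁ = -86.0°

-86.0°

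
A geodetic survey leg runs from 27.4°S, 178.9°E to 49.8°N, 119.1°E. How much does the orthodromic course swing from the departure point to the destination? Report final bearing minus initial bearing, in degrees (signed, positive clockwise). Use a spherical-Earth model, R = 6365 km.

At departure: θ₁ = atan2(sin Δλ cos φ₂, cos φ₁ sin φ₂ − sin φ₁ cos φ₂ cos Δλ) = 326.02°
At arrival: θ₂ = atan2(sin Δλ cos φ₁, −cos φ₂ sin φ₁ + sin φ₂ cos φ₁ cos Δλ) = 309.75°
Δθ = θ₂ − θ₁ = -16.3°

-16.3°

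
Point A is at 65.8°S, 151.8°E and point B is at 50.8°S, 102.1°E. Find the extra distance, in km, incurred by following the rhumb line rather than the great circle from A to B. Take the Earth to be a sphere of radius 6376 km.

Great circle: cos σ = sin φ₁ sin φ₂ + cos φ₁ cos φ₂ cos Δλ,  σ = 0.5066 rad → d_gc = 3229.9 km
Rhumb line: Δψ = +0.5074, q = Δφ/Δψ = 0.5160, d_rh = R√(Δφ²+q²Δλ²) = 3306.0 km
Excess = 3306.0 − 3229.9 = 76.1 ≈ 76 km

76 km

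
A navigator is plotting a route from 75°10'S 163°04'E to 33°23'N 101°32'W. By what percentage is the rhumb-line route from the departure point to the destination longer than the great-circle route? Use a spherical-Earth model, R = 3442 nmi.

3.7%

Great circle: σ = 2.1556 rad → d_gc = Rσ = 7419.5 nmi
Rhumb: Δφ = +1.8946, Δλ = +1.6650, Δψ = +2.6576, q = Δφ/Δψ = 0.7129 → d_rh = R√(Δφ²+q²Δλ²) = 7695.2 nmi
Excess = (7695.2 − 7419.5) / 7419.5 = 275.7 / 7419.5 = 3.72% ≈ 3.7%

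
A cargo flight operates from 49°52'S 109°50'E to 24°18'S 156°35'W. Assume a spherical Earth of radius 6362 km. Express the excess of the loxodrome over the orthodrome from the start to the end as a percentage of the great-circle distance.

Great circle: σ = 1.2892 rad → d_gc = Rσ = 8201.8 km
Rhumb: Δφ = +0.4462, Δλ = +1.6333, Δψ = +0.5696, q = Δφ/Δψ = 0.7833 → d_rh = R√(Δφ²+q²Δλ²) = 8620.8 km
Excess = (8620.8 − 8201.8) / 8201.8 = 419.0 / 8201.8 = 5.11% ≈ 5.1%

5.1%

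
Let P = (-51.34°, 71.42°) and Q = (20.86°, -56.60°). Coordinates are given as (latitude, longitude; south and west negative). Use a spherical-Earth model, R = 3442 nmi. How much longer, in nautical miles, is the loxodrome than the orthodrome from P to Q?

Great circle: cos σ = sin φ₁ sin φ₂ + cos φ₁ cos φ₂ cos Δλ,  σ = 2.2622 rad → d_gc = 7786.4 nmi
Rhumb line: Δψ = +1.4200, q = Δφ/Δψ = 0.8874, d_rh = R√(Δφ²+q²Δλ²) = 8086.5 nmi
Excess = 8086.5 − 7786.4 = 300.1 ≈ 300 nmi

300 nmi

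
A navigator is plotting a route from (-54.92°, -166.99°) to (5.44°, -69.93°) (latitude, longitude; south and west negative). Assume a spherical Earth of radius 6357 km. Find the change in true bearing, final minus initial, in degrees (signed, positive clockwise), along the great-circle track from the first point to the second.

At departure: θ₁ = atan2(sin Δλ cos φ₂, cos φ₁ sin φ₂ − sin φ₁ cos φ₂ cos Δλ) = 92.65°
At arrival: θ₂ = atan2(sin Δλ cos φ₁, −cos φ₂ sin φ₁ + sin φ₂ cos φ₁ cos Δλ) = 35.22°
Δθ = θ₂ − θ₁ = -57.4°

-57.4°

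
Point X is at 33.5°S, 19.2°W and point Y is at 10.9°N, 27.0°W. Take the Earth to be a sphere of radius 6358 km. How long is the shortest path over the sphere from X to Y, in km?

Haversine: a = sin²(Δφ/2)+cos φ₁ cos φ₂ sin²(Δλ/2) = 0.14655;  σ = 2·atan2(√a,√(1−a))
σ = 45.017° → d = Rσ = 6358·0.78570 = 4995 km

4995 km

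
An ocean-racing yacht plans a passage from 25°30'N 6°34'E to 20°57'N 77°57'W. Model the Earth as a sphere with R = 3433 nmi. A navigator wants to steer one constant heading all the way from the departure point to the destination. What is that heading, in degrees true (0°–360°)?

266.6°

Δψ = ln[tan(π/4+φ₂/2)/tan(π/4+φ₁/2)] = -0.0864
Δλ = -1.4751 rad (taken the short way round)
course = atan2(Δλ, Δψ) = 266.65°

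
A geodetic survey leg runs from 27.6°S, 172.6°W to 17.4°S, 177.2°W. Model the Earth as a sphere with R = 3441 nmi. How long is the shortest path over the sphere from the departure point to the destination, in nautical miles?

663 nmi

Haversine: a = sin²(Δφ/2)+cos φ₁ cos φ₂ sin²(Δλ/2) = 0.00926;  σ = 2·atan2(√a,√(1−a))
σ = 11.047° → d = Rσ = 3441·0.19280 = 663 nmi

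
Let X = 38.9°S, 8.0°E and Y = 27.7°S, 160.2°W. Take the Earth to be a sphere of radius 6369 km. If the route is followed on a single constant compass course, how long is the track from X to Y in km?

Rhumb course C = atan2(Δλ, Δψ) with Δψ = ln[tan(π/4+φ₂/2)/tan(π/4+φ₁/2)] = +0.2346, Δλ = -2.9356 → C = 274.57°
d = R·|Δφ| / |cos C| = 6369·0.19548 / 0.07965 = 15630 km

15630 km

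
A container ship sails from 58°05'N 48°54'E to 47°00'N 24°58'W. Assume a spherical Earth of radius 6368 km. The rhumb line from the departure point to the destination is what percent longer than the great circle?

4.8%

Great circle: σ = 0.7656 rad → d_gc = Rσ = 4875.2 km
Rhumb: Δφ = -0.1934, Δλ = -1.2892, Δψ = -0.3203, q = Δφ/Δψ = 0.6040 → d_rh = R√(Δφ²+q²Δλ²) = 5109.2 km
Excess = (5109.2 − 4875.2) / 4875.2 = 234.0 / 4875.2 = 4.80% ≈ 4.8%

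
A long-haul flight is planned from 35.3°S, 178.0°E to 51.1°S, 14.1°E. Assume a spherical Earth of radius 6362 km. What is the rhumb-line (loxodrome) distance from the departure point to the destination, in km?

13266 km

Δψ = ln[tan(π/4+φ₂/2)/tan(π/4+φ₁/2)] = -0.3817;  Δφ = -0.2758 rad,  Δλ = -2.8606 rad
q = Δφ/Δψ = 0.7225
d = R·√(Δφ² + q²Δλ²) = 6362·2.08519 = 13266 km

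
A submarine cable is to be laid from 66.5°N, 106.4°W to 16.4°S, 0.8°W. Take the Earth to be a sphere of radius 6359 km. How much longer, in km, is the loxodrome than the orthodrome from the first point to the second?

608 km

Great circle: cos σ = sin φ₁ sin φ₂ + cos φ₁ cos φ₂ cos Δλ,  σ = 1.9410 rad → d_gc = 12342.7 km
Rhumb line: Δψ = -1.8604, q = Δφ/Δψ = 0.7777, d_rh = R√(Δφ²+q²Δλ²) = 12951.1 km
Excess = 12951.1 − 12342.7 = 608.4 ≈ 608 km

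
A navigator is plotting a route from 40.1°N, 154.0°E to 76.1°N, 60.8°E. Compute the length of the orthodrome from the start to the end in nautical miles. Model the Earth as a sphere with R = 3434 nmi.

3119 nmi

Haversine: a = sin²(Δφ/2)+cos φ₁ cos φ₂ sin²(Δλ/2) = 0.19250;  σ = 2·atan2(√a,√(1−a))
σ = 52.048° → d = Rσ = 3434·0.90841 = 3119 nmi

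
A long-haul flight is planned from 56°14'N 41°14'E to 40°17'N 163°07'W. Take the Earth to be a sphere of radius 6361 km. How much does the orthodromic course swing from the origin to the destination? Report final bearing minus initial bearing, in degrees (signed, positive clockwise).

+148.0°

Initial bearing θ₁ = atan2(sin Δλ cos φ₂, cos φ₁ sin φ₂ − sin φ₁ cos φ₂ cos Δλ) = 18.55°
Final bearing θ₂ = (initial bearing from the destination back to the start) + 180° = 166.60°
Δθ = θ₂ − θ₁ = +148.0°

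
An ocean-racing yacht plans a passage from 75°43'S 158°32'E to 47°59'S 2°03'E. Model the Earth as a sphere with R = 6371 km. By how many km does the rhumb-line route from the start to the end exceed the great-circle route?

1973 km

Great circle: cos σ = sin φ₁ sin φ₂ + cos φ₁ cos φ₂ cos Δλ,  σ = 0.9660 rad → d_gc = 6154.7 km
Rhumb line: Δψ = +1.1201, q = Δφ/Δψ = 0.4322, d_rh = R√(Δφ²+q²Δλ²) = 8127.4 km
Excess = 8127.4 − 6154.7 = 1972.7 ≈ 1973 km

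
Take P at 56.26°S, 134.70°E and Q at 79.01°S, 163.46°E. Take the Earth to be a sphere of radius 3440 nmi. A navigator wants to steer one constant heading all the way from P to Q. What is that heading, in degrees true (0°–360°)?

Δψ = ln[tan(π/4+φ₂/2)/tan(π/4+φ₁/2)] = -1.1481
Δλ = +0.5020 rad (taken the short way round)
course = atan2(Δλ, Δψ) = 156.39°

156.4°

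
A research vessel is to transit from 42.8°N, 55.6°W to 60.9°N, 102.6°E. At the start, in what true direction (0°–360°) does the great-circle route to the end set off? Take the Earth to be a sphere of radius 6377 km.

10.8°

N = sin Δλ·cos φ₂ = +0.1806;  D = cos φ₁ sin φ₂ − sin φ₁ cos φ₂ cos Δλ = +0.9479
initial course = atan2(N, D) = 10.79°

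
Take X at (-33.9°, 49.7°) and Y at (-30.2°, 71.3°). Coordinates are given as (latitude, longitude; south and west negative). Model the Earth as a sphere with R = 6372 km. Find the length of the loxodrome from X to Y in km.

Rhumb course C = atan2(Δλ, Δψ) with Δψ = ln[tan(π/4+φ₂/2)/tan(π/4+φ₁/2)] = +0.0762, Δλ = +0.3770 → C = 78.57°
d = R·|Δφ| / |cos C| = 6372·0.06458 / 0.19815 = 2077 km

2077 km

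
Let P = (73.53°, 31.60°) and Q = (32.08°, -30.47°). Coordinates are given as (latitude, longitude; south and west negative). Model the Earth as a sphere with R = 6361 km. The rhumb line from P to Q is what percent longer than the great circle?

3.4%

Great circle: σ = 0.8997 rad → d_gc = Rσ = 5723.1 km
Rhumb: Δφ = -0.7234, Δλ = -1.0833, Δψ = -1.3412, q = Δφ/Δψ = 0.5394 → d_rh = R√(Δφ²+q²Δλ²) = 5915.4 km
Excess = (5915.4 − 5723.1) / 5723.1 = 192.3 / 5723.1 = 3.36% ≈ 3.4%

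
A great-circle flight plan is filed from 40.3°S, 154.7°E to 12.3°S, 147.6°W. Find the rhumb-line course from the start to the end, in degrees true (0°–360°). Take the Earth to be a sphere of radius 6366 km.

Δψ = ln[tan(π/4+φ₂/2)/tan(π/4+φ₁/2)] = +0.5534
Δλ = +1.0071 rad (taken the short way round)
course = atan2(Δλ, Δψ) = 61.21°

61.2°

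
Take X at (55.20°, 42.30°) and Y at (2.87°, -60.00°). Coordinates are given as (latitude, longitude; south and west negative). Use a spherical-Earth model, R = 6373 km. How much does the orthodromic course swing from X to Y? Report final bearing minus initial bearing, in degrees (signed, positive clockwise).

-67.8°

At departure: θ₁ = atan2(sin Δλ cos φ₂, cos φ₁ sin φ₂ − sin φ₁ cos φ₂ cos Δλ) = 281.77°
At arrival: θ₂ = atan2(sin Δλ cos φ₁, −cos φ₂ sin φ₁ + sin φ₂ cos φ₁ cos Δλ) = 214.02°
Δθ = θ₂ − θ₁ = -67.8°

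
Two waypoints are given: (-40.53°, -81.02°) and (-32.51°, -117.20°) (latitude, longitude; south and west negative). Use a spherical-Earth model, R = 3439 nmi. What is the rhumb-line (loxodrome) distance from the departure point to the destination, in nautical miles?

Δψ = ln[tan(π/4+φ₂/2)/tan(π/4+φ₁/2)] = +0.1745;  Δφ = +0.1400 rad,  Δλ = -0.6315 rad
q = Δφ/Δψ = 0.8023
d = R·√(Δφ² + q²Δλ²) = 3439·0.52558 = 1807 nmi

1807 nmi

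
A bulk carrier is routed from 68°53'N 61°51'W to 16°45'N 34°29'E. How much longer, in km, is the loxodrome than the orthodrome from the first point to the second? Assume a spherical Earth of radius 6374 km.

Great circle: cos σ = sin φ₁ sin φ₂ + cos φ₁ cos φ₂ cos Δλ,  σ = 1.3379 rad → d_gc = 8527.8 km
Rhumb line: Δψ = -1.3833, q = Δφ/Δψ = 0.6578, d_rh = R√(Δφ²+q²Δλ²) = 9128.4 km
Excess = 9128.4 − 8527.8 = 600.6 ≈ 601 km

601 km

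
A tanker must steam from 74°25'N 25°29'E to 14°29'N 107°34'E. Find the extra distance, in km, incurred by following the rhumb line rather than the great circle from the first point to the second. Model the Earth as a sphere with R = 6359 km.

424 km

Great circle: cos σ = sin φ₁ sin φ₂ + cos φ₁ cos φ₂ cos Δλ,  σ = 1.2904 rad → d_gc = 8205.7 km
Rhumb line: Δψ = -1.7335, q = Δφ/Δψ = 0.6034, d_rh = R√(Δφ²+q²Δλ²) = 8629.4 km
Excess = 8629.4 − 8205.7 = 423.7 ≈ 424 km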